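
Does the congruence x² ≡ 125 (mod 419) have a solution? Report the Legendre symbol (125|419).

Reciprocity: 125 ≡ 1 and 419 ≡ 3 (mod 4), so (125/419) = +(419/125).
Reduce top mod 125: now compute (44/125).
Pull out 2^2: since 125 ≡ 5 (mod 8), (2/125) = -1, so (2/125)^2 = +1.
Reciprocity: 11 ≡ 3 and 125 ≡ 1 (mod 4), so (11/125) = +(125/11).
Reduce top mod 11: now compute (4/11).
Pull out 2^2: since 11 ≡ 3 (mod 8), (2/11) = -1, so (2/11)^2 = +1.
Reached (1/11) = 1. Collecting the sign flips along the way, the symbol is +1.

1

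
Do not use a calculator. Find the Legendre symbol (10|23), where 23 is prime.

-1

Pull out 2: since 23 ≡ 7 (mod 8), (2/23) = +1.
Reciprocity: 5 ≡ 1 and 23 ≡ 3 (mod 4), so (5/23) = +(23/5).
Reduce top mod 5: now compute (3/5).
Reciprocity: 3 ≡ 3 and 5 ≡ 1 (mod 4), so (3/5) = +(5/3).
Reduce top mod 3: now compute (2/3).
Pull out 2: since 3 ≡ 3 (mod 8), (2/3) = -1.
Reached (1/3) = 1. Collecting the sign flips along the way, the symbol is -1.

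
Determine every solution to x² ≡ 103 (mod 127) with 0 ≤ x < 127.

22, 105

Since 127 ≡ 3 (mod 4), a square root of 103 is 103^((127+1)/4) = 103^32 mod 127.
Repeated squaring: 103^2≡68, 103^4≡52, 103^8≡37, 103^16≡99, 103^32≡22 (mod 127).
103^32 = 103^(32) ≡ 22 (mod 127).
Check: 22² = 484 ≡ 103 (mod 127). The two roots are 22 and 105.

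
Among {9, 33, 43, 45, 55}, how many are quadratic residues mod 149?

3

(9/149) = +1 → QR.
(33/149) = +1 → QR.
(43/149) = -1 → non-residue.
(45/149) = +1 → QR.
(55/149) = -1 → non-residue.
Total quadratic residues among the 5: 3.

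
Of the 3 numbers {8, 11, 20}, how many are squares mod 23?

(8/23) = +1 → QR.
(11/23) = -1 → non-residue.
(20/23) = -1 → non-residue.
Total quadratic residues among the 3: 1.

1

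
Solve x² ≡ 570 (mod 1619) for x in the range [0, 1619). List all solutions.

Since 1619 ≡ 3 (mod 4), a square root of 570 is 570^((1619+1)/4) = 570^405 mod 1619.
Repeated squaring: 570^2≡1100, 570^4≡607, 570^8≡936, 570^16≡217, 570^32≡138, 570^64≡1235, 570^128≡127, 570^256≡1558 (mod 1619).
570^405 = 570^(256+128+16+4+1) ≡ 1041 (mod 1619).
Check: 1041² = 1083681 ≡ 570 (mod 1619). The two roots are 578 and 1041.

578, 1041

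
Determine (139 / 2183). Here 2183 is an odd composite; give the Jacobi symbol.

Reciprocity: 139 ≡ 3 and 2183 ≡ 3 (mod 4), so (139/2183) = −(2183/139).
Reduce top mod 139: now compute (98/139).
Pull out 2: since 139 ≡ 3 (mod 8), (2/139) = -1.
Reciprocity: 49 ≡ 1 and 139 ≡ 3 (mod 4), so (49/139) = +(139/49).
Reduce top mod 49: now compute (41/49).
Reciprocity: 41 ≡ 1 and 49 ≡ 1 (mod 4), so (41/49) = +(49/41).
Reduce top mod 41: now compute (8/41).
Pull out 2^3: since 41 ≡ 1 (mod 8), (2/41) = +1, so (2/41)^3 = +1.
Reached (1/41) = 1. Collecting the sign flips along the way, the symbol is +1.

1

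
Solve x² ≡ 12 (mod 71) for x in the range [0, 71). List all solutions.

15, 56

Since 71 ≡ 3 (mod 4), a square root of 12 is 12^((71+1)/4) = 12^18 mod 71.
Repeated squaring: 12^2≡2, 12^4≡4, 12^8≡16, 12^16≡43 (mod 71).
12^18 = 12^(16+2) ≡ 15 (mod 71).
Check: 15² = 225 ≡ 12 (mod 71). The two roots are 15 and 56.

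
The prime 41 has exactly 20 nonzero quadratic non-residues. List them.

3,6,7,11,12,13,14,15,17,19,22,24,26,27,28,29,30,34,35,38

Square k = 1,…,20 (k and 41−k give the same square):
1²=1, 2²=4, 3²=9, 4²=16, 5²=25, 6²=36, 7²≡8, 8²≡23, 9²≡40, 10²≡18, 11²≡39, 12²≡21, 13²≡5, 14²≡32, 15²≡20, 16²≡10, 17²≡2, 18²≡37, 19²≡33, 20²≡31 (mod 41).
The residues are {1, 2, 4, 5, 8, 9, 10, 16, 18, 20, 21, 23, 25, 31, 32, 33, 36, 37, 39, 40}; the non-residues are the remaining 20 nonzero classes.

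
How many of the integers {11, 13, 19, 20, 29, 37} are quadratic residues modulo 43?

2

(11/43) = +1 → QR.
(13/43) = +1 → QR.
(19/43) = -1 → non-residue.
(20/43) = -1 → non-residue.
(29/43) = -1 → non-residue.
(37/43) = -1 → non-residue.
Total quadratic residues among the 6: 2.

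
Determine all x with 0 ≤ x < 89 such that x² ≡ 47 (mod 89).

15, 74

89 ≡ 1 (mod 4), so we find a root by search.
Trying successive values, 15² = 225 ≡ 47 (mod 89). The other root is 89 − 15 = 74.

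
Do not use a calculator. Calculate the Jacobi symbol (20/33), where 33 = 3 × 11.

Pull out 2^2: since 33 ≡ 1 (mod 8), (2/33) = +1, so (2/33)^2 = +1.
Reciprocity: 5 ≡ 1 and 33 ≡ 1 (mod 4), so (5/33) = +(33/5).
Reduce top mod 5: now compute (3/5).
Reciprocity: 3 ≡ 3 and 5 ≡ 1 (mod 4), so (3/5) = +(5/3).
Reduce top mod 3: now compute (2/3).
Pull out 2: since 3 ≡ 3 (mod 8), (2/3) = -1.
Reached (1/3) = 1. Collecting the sign flips along the way, the symbol is -1.

-1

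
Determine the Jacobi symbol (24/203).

-1

Pull out 2^3: since 203 ≡ 3 (mod 8), (2/203) = -1, so (2/203)^3 = -1.
Reciprocity: 3 ≡ 3 and 203 ≡ 3 (mod 4), so (3/203) = −(203/3).
Reduce top mod 3: now compute (2/3).
Pull out 2: since 3 ≡ 3 (mod 8), (2/3) = -1.
Reached (1/3) = 1. Collecting the sign flips along the way, the symbol is -1.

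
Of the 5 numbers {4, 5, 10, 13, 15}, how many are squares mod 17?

3

(4/17) = +1 → QR.
(5/17) = -1 → non-residue.
(10/17) = -1 → non-residue.
(13/17) = +1 → QR.
(15/17) = +1 → QR.
Total quadratic residues among the 5: 3.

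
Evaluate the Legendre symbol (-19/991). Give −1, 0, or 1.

-1

First reduce: -19 ≡ 972 (mod 991).
Pull out 2^2: since 991 ≡ 7 (mod 8), (2/991) = +1, so (2/991)^2 = +1.
Reciprocity: 243 ≡ 3 and 991 ≡ 3 (mod 4), so (243/991) = −(991/243).
Reduce top mod 243: now compute (19/243).
Reciprocity: 19 ≡ 3 and 243 ≡ 3 (mod 4), so (19/243) = −(243/19).
Reduce top mod 19: now compute (15/19).
Reciprocity: 15 ≡ 3 and 19 ≡ 3 (mod 4), so (15/19) = −(19/15).
Reduce top mod 15: now compute (4/15).
Pull out 2^2: since 15 ≡ 7 (mod 8), (2/15) = +1, so (2/15)^2 = +1.
Reached (1/15) = 1. Collecting the sign flips along the way, the symbol is -1.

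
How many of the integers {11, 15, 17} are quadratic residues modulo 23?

(11/23) = -1 → non-residue.
(15/23) = -1 → non-residue.
(17/23) = -1 → non-residue.
Total quadratic residues among the 3: 0.

0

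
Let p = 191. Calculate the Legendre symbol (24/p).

1

Pull out 2^3: since 191 ≡ 7 (mod 8), (2/191) = +1, so (2/191)^3 = +1.
Reciprocity: 3 ≡ 3 and 191 ≡ 3 (mod 4), so (3/191) = −(191/3).
Reduce top mod 3: now compute (2/3).
Pull out 2: since 3 ≡ 3 (mod 8), (2/3) = -1.
Reached (1/3) = 1. Collecting the sign flips along the way, the symbol is +1.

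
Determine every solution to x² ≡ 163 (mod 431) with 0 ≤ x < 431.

Since 431 ≡ 3 (mod 4), a square root of 163 is 163^((431+1)/4) = 163^108 mod 431.
Repeated squaring: 163^2≡278, 163^4≡135, 163^8≡123, 163^16≡44, 163^32≡212, 163^64≡120 (mod 431).
163^108 = 163^(64+32+8+4) ≡ 342 (mod 431).
Check: 342² = 116964 ≡ 163 (mod 431). The two roots are 89 and 342.

89, 342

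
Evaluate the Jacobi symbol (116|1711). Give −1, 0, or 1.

Pull out 2^2: since 1711 ≡ 7 (mod 8), (2/1711) = +1, so (2/1711)^2 = +1.
Reciprocity: 29 ≡ 1 and 1711 ≡ 3 (mod 4), so (29/1711) = +(1711/29).
Reduce top mod 29: now compute (0/29).
Top reduces to 0: gcd > 1, so the symbol is 0.

0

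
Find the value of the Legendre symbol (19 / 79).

Euler's criterion: (19/79) ≡ 19^39 (mod 79).
19^2 ≡ 45 (mod 79)
19^4 ≡ 50 (mod 79)
19^8 ≡ 51 (mod 79)
19^16 ≡ 73 (mod 79)
19^32 ≡ 36 (mod 79)
19^39 = 19^(32+4+2+1) ≡ 1 (mod 79).
Result is 1, so (19/79) = 1.

1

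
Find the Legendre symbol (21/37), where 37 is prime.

1

Euler's criterion: (21/37) ≡ 21^18 (mod 37).
21^2 ≡ 34 (mod 37)
21^4 ≡ 9 (mod 37)
21^8 ≡ 7 (mod 37)
21^16 ≡ 12 (mod 37)
21^18 = 21^(16+2) ≡ 1 (mod 37).
Result is 1, so (21/37) = 1.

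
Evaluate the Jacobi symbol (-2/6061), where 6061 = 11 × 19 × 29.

-1

First reduce: -2 ≡ 6059 (mod 6061).
Reciprocity: 6059 ≡ 3 and 6061 ≡ 1 (mod 4), so (6059/6061) = +(6061/6059).
Reduce top mod 6059: now compute (2/6059).
Pull out 2: since 6059 ≡ 3 (mod 8), (2/6059) = -1.
Reached (1/6059) = 1. Collecting the sign flips along the way, the symbol is -1.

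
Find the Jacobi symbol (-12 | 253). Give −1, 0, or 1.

First reduce: -12 ≡ 241 (mod 253).
Reciprocity: 241 ≡ 1 and 253 ≡ 1 (mod 4), so (241/253) = +(253/241).
Reduce top mod 241: now compute (12/241).
Pull out 2^2: since 241 ≡ 1 (mod 8), (2/241) = +1, so (2/241)^2 = +1.
Reciprocity: 3 ≡ 3 and 241 ≡ 1 (mod 4), so (3/241) = +(241/3).
Reduce top mod 3: now compute (1/3).
Reached (1/3) = 1. Collecting the sign flips along the way, the symbol is +1.

1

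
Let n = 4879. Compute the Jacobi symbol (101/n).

1

Reciprocity: 101 ≡ 1 and 4879 ≡ 3 (mod 4), so (101/4879) = +(4879/101).
Reduce top mod 101: now compute (31/101).
Reciprocity: 31 ≡ 3 and 101 ≡ 1 (mod 4), so (31/101) = +(101/31).
Reduce top mod 31: now compute (8/31).
Pull out 2^3: since 31 ≡ 7 (mod 8), (2/31) = +1, so (2/31)^3 = +1.
Reached (1/31) = 1. Collecting the sign flips along the way, the symbol is +1.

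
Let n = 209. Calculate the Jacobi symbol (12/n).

Pull out 2^2: since 209 ≡ 1 (mod 8), (2/209) = +1, so (2/209)^2 = +1.
Reciprocity: 3 ≡ 3 and 209 ≡ 1 (mod 4), so (3/209) = +(209/3).
Reduce top mod 3: now compute (2/3).
Pull out 2: since 3 ≡ 3 (mod 8), (2/3) = -1.
Reached (1/3) = 1. Collecting the sign flips along the way, the symbol is -1.

-1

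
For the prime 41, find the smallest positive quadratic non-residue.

(2/41) = +1, so 2 is a residue.
(3/41) = −1, so 3 is the smallest positive non-residue mod 41.

3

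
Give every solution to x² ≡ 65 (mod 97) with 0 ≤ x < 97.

97 ≡ 1 (mod 4), so we find a root by search.
Trying successive values, 29² = 841 ≡ 65 (mod 97). The other root is 97 − 29 = 68.

29, 68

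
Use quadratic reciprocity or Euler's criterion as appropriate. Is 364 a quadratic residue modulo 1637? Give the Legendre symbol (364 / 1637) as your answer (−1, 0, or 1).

Pull out 2^2: since 1637 ≡ 5 (mod 8), (2/1637) = -1, so (2/1637)^2 = +1.
Reciprocity: 91 ≡ 3 and 1637 ≡ 1 (mod 4), so (91/1637) = +(1637/91).
Reduce top mod 91: now compute (90/91).
Pull out 2: since 91 ≡ 3 (mod 8), (2/91) = -1.
Reciprocity: 45 ≡ 1 and 91 ≡ 3 (mod 4), so (45/91) = +(91/45).
Reduce top mod 45: now compute (1/45).
Reached (1/45) = 1. Collecting the sign flips along the way, the symbol is -1.

-1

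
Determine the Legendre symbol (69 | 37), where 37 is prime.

Euler's criterion: (69/37) ≡ 32^18 (mod 37).
32^2 ≡ 25 (mod 37)
32^4 ≡ 33 (mod 37)
32^8 ≡ 16 (mod 37)
32^16 ≡ 34 (mod 37)
32^18 = 32^(16+2) ≡ 36 (mod 37).
Result is 36 ≡ −1, so (69/37) = −1.

-1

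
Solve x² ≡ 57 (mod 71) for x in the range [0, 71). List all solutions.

25, 46

Since 71 ≡ 3 (mod 4), a square root of 57 is 57^((71+1)/4) = 57^18 mod 71.
Repeated squaring: 57^2≡54, 57^4≡5, 57^8≡25, 57^16≡57 (mod 71).
57^18 = 57^(16+2) ≡ 25 (mod 71).
Check: 25² = 625 ≡ 57 (mod 71). The two roots are 25 and 46.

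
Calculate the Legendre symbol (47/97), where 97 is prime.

1

Euler's criterion: (47/97) ≡ 47^48 (mod 97).
47^2 ≡ 75 (mod 97)
47^4 ≡ 96 (mod 97)
47^8 ≡ 1 (mod 97)
47^16 ≡ 1 (mod 97)
47^32 ≡ 1 (mod 97)
47^48 = 47^(32+16) ≡ 1 (mod 97).
Result is 1, so (47/97) = 1.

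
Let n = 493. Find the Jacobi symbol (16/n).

1

Pull out 2^4: since 493 ≡ 5 (mod 8), (2/493) = -1, so (2/493)^4 = +1.
Reached (1/493) = 1. Collecting the sign flips along the way, the symbol is +1.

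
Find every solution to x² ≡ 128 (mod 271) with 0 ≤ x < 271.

45, 226

Since 271 ≡ 3 (mod 4), a square root of 128 is 128^((271+1)/4) = 128^68 mod 271.
Repeated squaring: 128^2≡124, 128^4≡200, 128^8≡163, 128^16≡11, 128^32≡121, 128^64≡7 (mod 271).
128^68 = 128^(64+4) ≡ 45 (mod 271).
Check: 45² = 2025 ≡ 128 (mod 271). The two roots are 45 and 226.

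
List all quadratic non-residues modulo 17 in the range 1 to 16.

3,5,6,7,10,11,12,14

Square k = 1,…,8 (k and 17−k give the same square):
1²=1, 2²=4, 3²=9, 4²=16, 5²≡8, 6²≡2, 7²≡15, 8²≡13 (mod 17).
The residues are {1, 2, 4, 8, 9, 13, 15, 16}; the non-residues are the remaining 8 nonzero classes.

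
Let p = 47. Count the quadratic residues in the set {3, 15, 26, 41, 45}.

(3/47) = +1 → QR.
(15/47) = -1 → non-residue.
(26/47) = -1 → non-residue.
(41/47) = -1 → non-residue.
(45/47) = -1 → non-residue.
Total quadratic residues among the 5: 1.

1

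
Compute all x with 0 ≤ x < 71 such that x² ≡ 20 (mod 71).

Since 71 ≡ 3 (mod 4), a square root of 20 is 20^((71+1)/4) = 20^18 mod 71.
Repeated squaring: 20^2≡45, 20^4≡37, 20^8≡20, 20^16≡45 (mod 71).
20^18 = 20^(16+2) ≡ 37 (mod 71).
Check: 37² = 1369 ≡ 20 (mod 71). The two roots are 34 and 37.

34, 37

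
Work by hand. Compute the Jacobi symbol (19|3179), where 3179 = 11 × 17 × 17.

Reciprocity: 19 ≡ 3 and 3179 ≡ 3 (mod 4), so (19/3179) = −(3179/19).
Reduce top mod 19: now compute (6/19).
Pull out 2: since 19 ≡ 3 (mod 8), (2/19) = -1.
Reciprocity: 3 ≡ 3 and 19 ≡ 3 (mod 4), so (3/19) = −(19/3).
Reduce top mod 3: now compute (1/3).
Reached (1/3) = 1. Collecting the sign flips along the way, the symbol is -1.

-1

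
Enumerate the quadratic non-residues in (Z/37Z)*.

Square k = 1,…,18 (k and 37−k give the same square):
1²=1, 2²=4, 3²=9, 4²=16, 5²=25, 6²=36, 7²≡12, 8²≡27, 9²≡7, 10²≡26, 11²≡10, 12²≡33, 13²≡21, 14²≡11, 15²≡3, 16²≡34, 17²≡30, 18²≡28 (mod 37).
The residues are {1, 3, 4, 7, 9, 10, 11, 12, 16, 21, 25, 26, 27, 28, 30, 33, 34, 36}; the non-residues are the remaining 18 nonzero classes.

2 5 6 8 13 14 15 17 18 19 20 22 23 24 29 31 32 35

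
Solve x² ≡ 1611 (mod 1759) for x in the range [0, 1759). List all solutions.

Since 1759 ≡ 3 (mod 4), a square root of 1611 is 1611^((1759+1)/4) = 1611^440 mod 1759.
Repeated squaring: 1611^2≡796, 1611^4≡376, 1611^8≡656, 1611^16≡1140, 1611^32≡1458, 1611^64≡892, 1611^128≡596, 1611^256≡1657 (mod 1759).
1611^440 = 1611^(256+128+32+16+8) ≡ 1641 (mod 1759).
Check: 1641² = 2692881 ≡ 1611 (mod 1759). The two roots are 118 and 1641.

118, 1641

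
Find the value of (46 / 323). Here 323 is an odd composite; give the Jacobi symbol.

Pull out 2: since 323 ≡ 3 (mod 8), (2/323) = -1.
Reciprocity: 23 ≡ 3 and 323 ≡ 3 (mod 4), so (23/323) = −(323/23).
Reduce top mod 23: now compute (1/23).
Reached (1/23) = 1. Collecting the sign flips along the way, the symbol is +1.

1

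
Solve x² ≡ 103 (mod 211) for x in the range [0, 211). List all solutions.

Since 211 ≡ 3 (mod 4), a square root of 103 is 103^((211+1)/4) = 103^53 mod 211.
Repeated squaring: 103^2≡59, 103^4≡105, 103^8≡53, 103^16≡66, 103^32≡136 (mod 211).
103^53 = 103^(32+16+4+1) ≡ 37 (mod 211).
Check: 37² = 1369 ≡ 103 (mod 211). The two roots are 37 and 174.

37, 174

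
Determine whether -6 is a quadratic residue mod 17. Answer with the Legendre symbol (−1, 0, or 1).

First reduce: -6 ≡ 11 (mod 17).
Reciprocity: 11 ≡ 3 and 17 ≡ 1 (mod 4), so (11/17) = +(17/11).
Reduce top mod 11: now compute (6/11).
Pull out 2: since 11 ≡ 3 (mod 8), (2/11) = -1.
Reciprocity: 3 ≡ 3 and 11 ≡ 3 (mod 4), so (3/11) = −(11/3).
Reduce top mod 3: now compute (2/3).
Pull out 2: since 3 ≡ 3 (mod 8), (2/3) = -1.
Reached (1/3) = 1. Collecting the sign flips along the way, the symbol is -1.

-1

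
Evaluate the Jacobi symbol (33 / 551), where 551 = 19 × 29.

Reciprocity: 33 ≡ 1 and 551 ≡ 3 (mod 4), so (33/551) = +(551/33).
Reduce top mod 33: now compute (23/33).
Reciprocity: 23 ≡ 3 and 33 ≡ 1 (mod 4), so (23/33) = +(33/23).
Reduce top mod 23: now compute (10/23).
Pull out 2: since 23 ≡ 7 (mod 8), (2/23) = +1.
Reciprocity: 5 ≡ 1 and 23 ≡ 3 (mod 4), so (5/23) = +(23/5).
Reduce top mod 5: now compute (3/5).
Reciprocity: 3 ≡ 3 and 5 ≡ 1 (mod 4), so (3/5) = +(5/3).
Reduce top mod 3: now compute (2/3).
Pull out 2: since 3 ≡ 3 (mod 8), (2/3) = -1.
Reached (1/3) = 1. Collecting the sign flips along the way, the symbol is -1.

-1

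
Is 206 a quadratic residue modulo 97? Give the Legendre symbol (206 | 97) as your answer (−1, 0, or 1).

1

Euler's criterion: (206/97) ≡ 12^48 (mod 97).
12^2 ≡ 47 (mod 97)
12^4 ≡ 75 (mod 97)
12^8 ≡ 96 (mod 97)
12^16 ≡ 1 (mod 97)
12^32 ≡ 1 (mod 97)
12^48 = 12^(32+16) ≡ 1 (mod 97).
Result is 1, so (206/97) = 1.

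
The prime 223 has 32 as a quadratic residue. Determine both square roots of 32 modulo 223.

Since 223 ≡ 3 (mod 4), a square root of 32 is 32^((223+1)/4) = 32^56 mod 223.
Repeated squaring: 32^2≡132, 32^4≡30, 32^8≡8, 32^16≡64, 32^32≡82 (mod 223).
32^56 = 32^(32+16+8) ≡ 60 (mod 223).
Check: 60² = 3600 ≡ 32 (mod 223). The two roots are 60 and 163.

60, 163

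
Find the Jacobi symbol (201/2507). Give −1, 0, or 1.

Reciprocity: 201 ≡ 1 and 2507 ≡ 3 (mod 4), so (201/2507) = +(2507/201).
Reduce top mod 201: now compute (95/201).
Reciprocity: 95 ≡ 3 and 201 ≡ 1 (mod 4), so (95/201) = +(201/95).
Reduce top mod 95: now compute (11/95).
Reciprocity: 11 ≡ 3 and 95 ≡ 3 (mod 4), so (11/95) = −(95/11).
Reduce top mod 11: now compute (7/11).
Reciprocity: 7 ≡ 3 and 11 ≡ 3 (mod 4), so (7/11) = −(11/7).
Reduce top mod 7: now compute (4/7).
Pull out 2^2: since 7 ≡ 7 (mod 8), (2/7) = +1, so (2/7)^2 = +1.
Reached (1/7) = 1. Collecting the sign flips along the way, the symbol is +1.

1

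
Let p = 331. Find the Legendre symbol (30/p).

Pull out 2: since 331 ≡ 3 (mod 8), (2/331) = -1.
Reciprocity: 15 ≡ 3 and 331 ≡ 3 (mod 4), so (15/331) = −(331/15).
Reduce top mod 15: now compute (1/15).
Reached (1/15) = 1. Collecting the sign flips along the way, the symbol is +1.

1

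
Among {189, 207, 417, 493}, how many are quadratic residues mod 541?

4

(189/541) = +1 → QR.
(207/541) = +1 → QR.
(417/541) = +1 → QR.
(493/541) = +1 → QR.
Total quadratic residues among the 4: 4.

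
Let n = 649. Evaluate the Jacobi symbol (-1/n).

1

First reduce: -1 ≡ 648 (mod 649).
Pull out 2^3: since 649 ≡ 1 (mod 8), (2/649) = +1, so (2/649)^3 = +1.
Reciprocity: 81 ≡ 1 and 649 ≡ 1 (mod 4), so (81/649) = +(649/81).
Reduce top mod 81: now compute (1/81).
Reached (1/81) = 1. Collecting the sign flips along the way, the symbol is +1.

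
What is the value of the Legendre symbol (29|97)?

Euler's criterion: (29/97) ≡ 29^48 (mod 97).
29^2 ≡ 65 (mod 97)
29^4 ≡ 54 (mod 97)
29^8 ≡ 6 (mod 97)
29^16 ≡ 36 (mod 97)
29^32 ≡ 35 (mod 97)
29^48 = 29^(32+16) ≡ 96 (mod 97).
Result is 96 ≡ −1, so (29/97) = −1.

-1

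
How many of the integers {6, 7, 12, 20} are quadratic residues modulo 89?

(6/89) = -1 → non-residue.
(7/89) = -1 → non-residue.
(12/89) = -1 → non-residue.
(20/89) = +1 → QR.
Total quadratic residues among the 4: 1.

1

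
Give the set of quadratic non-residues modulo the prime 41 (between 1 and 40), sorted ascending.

3 6 7 11 12 13 14 15 17 19 22 24 26 27 28 29 30 34 35 38

Square k = 1,…,20 (k and 41−k give the same square):
1²=1, 2²=4, 3²=9, 4²=16, 5²=25, 6²=36, 7²≡8, 8²≡23, 9²≡40, 10²≡18, 11²≡39, 12²≡21, 13²≡5, 14²≡32, 15²≡20, 16²≡10, 17²≡2, 18²≡37, 19²≡33, 20²≡31 (mod 41).
The residues are {1, 2, 4, 5, 8, 9, 10, 16, 18, 20, 21, 23, 25, 31, 32, 33, 36, 37, 39, 40}; the non-residues are the remaining 20 nonzero classes.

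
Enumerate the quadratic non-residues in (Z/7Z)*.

3,5,6

Square k = 1,…,3 (k and 7−k give the same square):
1²=1, 2²=4, 3²≡2 (mod 7).
The residues are {1, 2, 4}; the non-residues are the remaining 3 nonzero classes.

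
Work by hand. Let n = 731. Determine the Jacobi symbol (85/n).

0

Reciprocity: 85 ≡ 1 and 731 ≡ 3 (mod 4), so (85/731) = +(731/85).
Reduce top mod 85: now compute (51/85).
Reciprocity: 51 ≡ 3 and 85 ≡ 1 (mod 4), so (51/85) = +(85/51).
Reduce top mod 51: now compute (34/51).
Pull out 2: since 51 ≡ 3 (mod 8), (2/51) = -1.
Reciprocity: 17 ≡ 1 and 51 ≡ 3 (mod 4), so (17/51) = +(51/17).
Reduce top mod 17: now compute (0/17).
Top reduces to 0: gcd > 1, so the symbol is 0.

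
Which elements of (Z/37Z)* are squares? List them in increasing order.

1, 3, 4, 7, 9, 10, 11, 12, 16, 21, 25, 26, 27, 28, 30, 33, 34, 36

Square k = 1,…,18 (k and 37−k give the same square):
1²=1, 2²=4, 3²=9, 4²=16, 5²=25, 6²=36, 7²≡12, 8²≡27, 9²≡7, 10²≡26, 11²≡10, 12²≡33, 13²≡21, 14²≡11, 15²≡3, 16²≡34, 17²≡30, 18²≡28 (mod 37).
So the quadratic residues mod 37 are {1, 3, 4, 7, 9, 10, 11, 12, 16, 21, 25, 26, 27, 28, 30, 33, 34, 36}.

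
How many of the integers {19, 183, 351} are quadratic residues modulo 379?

(19/379) = +1 → QR.
(183/379) = -1 → non-residue.
(351/379) = +1 → QR.
Total quadratic residues among the 3: 2.

2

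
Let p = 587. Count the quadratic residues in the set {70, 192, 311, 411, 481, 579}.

(70/587) = +1 → QR.
(192/587) = +1 → QR.
(311/587) = +1 → QR.
(411/587) = +1 → QR.
(481/587) = +1 → QR.
(579/587) = +1 → QR.
Total quadratic residues among the 6: 6.

6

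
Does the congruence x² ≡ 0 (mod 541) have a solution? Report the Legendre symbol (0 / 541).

0

Top reduces to 0: gcd > 1, so the symbol is 0.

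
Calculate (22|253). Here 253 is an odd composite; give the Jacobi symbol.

0

Pull out 2: since 253 ≡ 5 (mod 8), (2/253) = -1.
Reciprocity: 11 ≡ 3 and 253 ≡ 1 (mod 4), so (11/253) = +(253/11).
Reduce top mod 11: now compute (0/11).
Top reduces to 0: gcd > 1, so the symbol is 0.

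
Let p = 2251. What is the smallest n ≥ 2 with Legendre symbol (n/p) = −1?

2

(2/2251) = −1, so 2 is the smallest positive non-residue mod 2251.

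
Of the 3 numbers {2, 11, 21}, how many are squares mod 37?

2

(2/37) = -1 → non-residue.
(11/37) = +1 → QR.
(21/37) = +1 → QR.
Total quadratic residues among the 3: 2.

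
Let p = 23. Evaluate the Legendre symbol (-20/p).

First reduce: -20 ≡ 3 (mod 23).
Reciprocity: 3 ≡ 3 and 23 ≡ 3 (mod 4), so (3/23) = −(23/3).
Reduce top mod 3: now compute (2/3).
Pull out 2: since 3 ≡ 3 (mod 8), (2/3) = -1.
Reached (1/3) = 1. Collecting the sign flips along the way, the symbol is +1.

1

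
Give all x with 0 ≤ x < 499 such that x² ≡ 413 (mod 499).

Since 499 ≡ 3 (mod 4), a square root of 413 is 413^((499+1)/4) = 413^125 mod 499.
Repeated squaring: 413^2≡410, 413^4≡436, 413^8≡476, 413^16≡30, 413^32≡401, 413^64≡123 (mod 499).
413^125 = 413^(64+32+16+8+4+1) ≡ 122 (mod 499).
Check: 122² = 14884 ≡ 413 (mod 499). The two roots are 122 and 377.

122, 377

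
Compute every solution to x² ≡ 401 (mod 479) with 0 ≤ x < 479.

Since 479 ≡ 3 (mod 4), a square root of 401 is 401^((479+1)/4) = 401^120 mod 479.
Repeated squaring: 401^2≡336, 401^4≡331, 401^8≡349, 401^16≡135, 401^32≡23, 401^64≡50 (mod 479).
401^120 = 401^(64+32+16+8) ≡ 165 (mod 479).
Check: 165² = 27225 ≡ 401 (mod 479). The two roots are 165 and 314.

165, 314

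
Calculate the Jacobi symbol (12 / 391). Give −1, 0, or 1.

-1

Pull out 2^2: since 391 ≡ 7 (mod 8), (2/391) = +1, so (2/391)^2 = +1.
Reciprocity: 3 ≡ 3 and 391 ≡ 3 (mod 4), so (3/391) = −(391/3).
Reduce top mod 3: now compute (1/3).
Reached (1/3) = 1. Collecting the sign flips along the way, the symbol is -1.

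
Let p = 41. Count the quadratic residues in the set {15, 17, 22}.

0

(15/41) = -1 → non-residue.
(17/41) = -1 → non-residue.
(22/41) = -1 → non-residue.
Total quadratic residues among the 3: 0.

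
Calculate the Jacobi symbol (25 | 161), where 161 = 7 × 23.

1

Reciprocity: 25 ≡ 1 and 161 ≡ 1 (mod 4), so (25/161) = +(161/25).
Reduce top mod 25: now compute (11/25).
Reciprocity: 11 ≡ 3 and 25 ≡ 1 (mod 4), so (11/25) = +(25/11).
Reduce top mod 11: now compute (3/11).
Reciprocity: 3 ≡ 3 and 11 ≡ 3 (mod 4), so (3/11) = −(11/3).
Reduce top mod 3: now compute (2/3).
Pull out 2: since 3 ≡ 3 (mod 8), (2/3) = -1.
Reached (1/3) = 1. Collecting the sign flips along the way, the symbol is +1.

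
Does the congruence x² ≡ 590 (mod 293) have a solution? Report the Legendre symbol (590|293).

First reduce: 590 ≡ 4 (mod 293).
Pull out 2^2: since 293 ≡ 5 (mod 8), (2/293) = -1, so (2/293)^2 = +1.
Reached (1/293) = 1. Collecting the sign flips along the way, the symbol is +1.

1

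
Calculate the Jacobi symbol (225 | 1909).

Reciprocity: 225 ≡ 1 and 1909 ≡ 1 (mod 4), so (225/1909) = +(1909/225).
Reduce top mod 225: now compute (109/225).
Reciprocity: 109 ≡ 1 and 225 ≡ 1 (mod 4), so (109/225) = +(225/109).
Reduce top mod 109: now compute (7/109).
Reciprocity: 7 ≡ 3 and 109 ≡ 1 (mod 4), so (7/109) = +(109/7).
Reduce top mod 7: now compute (4/7).
Pull out 2^2: since 7 ≡ 7 (mod 8), (2/7) = +1, so (2/7)^2 = +1.
Reached (1/7) = 1. Collecting the sign flips along the way, the symbol is +1.

1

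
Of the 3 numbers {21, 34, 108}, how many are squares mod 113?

0

(21/113) = -1 → non-residue.
(34/113) = -1 → non-residue.
(108/113) = -1 → non-residue.
Total quadratic residues among the 3: 0.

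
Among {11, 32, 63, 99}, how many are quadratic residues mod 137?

(11/137) = +1 → QR.
(32/137) = +1 → QR.
(63/137) = +1 → QR.
(99/137) = +1 → QR.
Total quadratic residues among the 4: 4.

4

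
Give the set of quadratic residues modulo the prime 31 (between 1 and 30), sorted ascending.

1, 2, 4, 5, 7, 8, 9, 10, 14, 16, 18, 19, 20, 25, 28

Square k = 1,…,15 (k and 31−k give the same square):
1²=1, 2²=4, 3²=9, 4²=16, 5²=25, 6²≡5, 7²≡18, 8²≡2, 9²≡19, 10²≡7, 11²≡28, 12²≡20, 13²≡14, 14²≡10, 15²≡8 (mod 31).
So the quadratic residues mod 31 are {1, 2, 4, 5, 7, 8, 9, 10, 14, 16, 18, 19, 20, 25, 28}.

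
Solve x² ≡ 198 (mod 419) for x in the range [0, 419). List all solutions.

Since 419 ≡ 3 (mod 4), a square root of 198 is 198^((419+1)/4) = 198^105 mod 419.
Repeated squaring: 198^2≡237, 198^4≡23, 198^8≡110, 198^16≡368, 198^32≡87, 198^64≡27 (mod 419).
198^105 = 198^(64+32+8+1) ≡ 63 (mod 419).
Check: 63² = 3969 ≡ 198 (mod 419). The two roots are 63 and 356.

63, 356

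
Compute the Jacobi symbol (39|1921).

Reciprocity: 39 ≡ 3 and 1921 ≡ 1 (mod 4), so (39/1921) = +(1921/39).
Reduce top mod 39: now compute (10/39).
Pull out 2: since 39 ≡ 7 (mod 8), (2/39) = +1.
Reciprocity: 5 ≡ 1 and 39 ≡ 3 (mod 4), so (5/39) = +(39/5).
Reduce top mod 5: now compute (4/5).
Pull out 2^2: since 5 ≡ 5 (mod 8), (2/5) = -1, so (2/5)^2 = +1.
Reached (1/5) = 1. Collecting the sign flips along the way, the symbol is +1.

1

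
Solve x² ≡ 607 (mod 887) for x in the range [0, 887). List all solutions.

77, 810

Since 887 ≡ 3 (mod 4), a square root of 607 is 607^((887+1)/4) = 607^222 mod 887.
Repeated squaring: 607^2≡344, 607^4≡365, 607^8≡175, 607^16≡467, 607^32≡774, 607^64≡351, 607^128≡795 (mod 887).
607^222 = 607^(128+64+16+8+4+2) ≡ 77 (mod 887).
Check: 77² = 5929 ≡ 607 (mod 887). The two roots are 77 and 810.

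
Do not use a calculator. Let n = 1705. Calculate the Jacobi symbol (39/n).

Reciprocity: 39 ≡ 3 and 1705 ≡ 1 (mod 4), so (39/1705) = +(1705/39).
Reduce top mod 39: now compute (28/39).
Pull out 2^2: since 39 ≡ 7 (mod 8), (2/39) = +1, so (2/39)^2 = +1.
Reciprocity: 7 ≡ 3 and 39 ≡ 3 (mod 4), so (7/39) = −(39/7).
Reduce top mod 7: now compute (4/7).
Pull out 2^2: since 7 ≡ 7 (mod 8), (2/7) = +1, so (2/7)^2 = +1.
Reached (1/7) = 1. Collecting the sign flips along the way, the symbol is -1.

-1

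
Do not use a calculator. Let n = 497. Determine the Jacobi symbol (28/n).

Pull out 2^2: since 497 ≡ 1 (mod 8), (2/497) = +1, so (2/497)^2 = +1.
Reciprocity: 7 ≡ 3 and 497 ≡ 1 (mod 4), so (7/497) = +(497/7).
Reduce top mod 7: now compute (0/7).
Top reduces to 0: gcd > 1, so the symbol is 0.

0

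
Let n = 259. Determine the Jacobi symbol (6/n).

Pull out 2: since 259 ≡ 3 (mod 8), (2/259) = -1.
Reciprocity: 3 ≡ 3 and 259 ≡ 3 (mod 4), so (3/259) = −(259/3).
Reduce top mod 3: now compute (1/3).
Reached (1/3) = 1. Collecting the sign flips along the way, the symbol is +1.

1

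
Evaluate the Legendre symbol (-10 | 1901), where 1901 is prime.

First reduce: -10 ≡ 1891 (mod 1901).
Reciprocity: 1891 ≡ 3 and 1901 ≡ 1 (mod 4), so (1891/1901) = +(1901/1891).
Reduce top mod 1891: now compute (10/1891).
Pull out 2: since 1891 ≡ 3 (mod 8), (2/1891) = -1.
Reciprocity: 5 ≡ 1 and 1891 ≡ 3 (mod 4), so (5/1891) = +(1891/5).
Reduce top mod 5: now compute (1/5).
Reached (1/5) = 1. Collecting the sign flips along the way, the symbol is -1.

-1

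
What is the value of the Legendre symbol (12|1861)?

Pull out 2^2: since 1861 ≡ 5 (mod 8), (2/1861) = -1, so (2/1861)^2 = +1.
Reciprocity: 3 ≡ 3 and 1861 ≡ 1 (mod 4), so (3/1861) = +(1861/3).
Reduce top mod 3: now compute (1/3).
Reached (1/3) = 1. Collecting the sign flips along the way, the symbol is +1.

1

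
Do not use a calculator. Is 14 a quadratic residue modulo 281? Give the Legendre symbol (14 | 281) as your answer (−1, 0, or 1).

1

Euler's criterion: (14/281) ≡ 14^140 (mod 281).
14^2 ≡ 196 (mod 281)
14^4 ≡ 200 (mod 281)
14^8 ≡ 98 (mod 281)
14^16 ≡ 50 (mod 281)
14^32 ≡ 252 (mod 281)
14^64 ≡ 279 (mod 281)
14^128 ≡ 4 (mod 281)
14^140 = 14^(128+8+4) ≡ 1 (mod 281).
Result is 1, so (14/281) = 1.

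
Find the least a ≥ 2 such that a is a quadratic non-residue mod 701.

2

(2/701) = −1, so 2 is the smallest positive non-residue mod 701.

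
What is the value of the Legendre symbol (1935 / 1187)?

Euler's criterion: (1935/1187) ≡ 748^593 (mod 1187).
748^2 ≡ 427 (mod 1187)
748^4 ≡ 718 (mod 1187)
748^8 ≡ 366 (mod 1187)
748^16 ≡ 1012 (mod 1187)
748^32 ≡ 950 (mod 1187)
748^64 ≡ 380 (mod 1187)
748^128 ≡ 773 (mod 1187)
748^256 ≡ 468 (mod 1187)
748^512 ≡ 616 (mod 1187)
748^593 = 748^(512+64+16+1) ≡ 1186 (mod 1187).
Result is 1186 ≡ −1, so (1935/1187) = −1.

-1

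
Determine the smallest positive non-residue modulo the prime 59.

(2/59) = −1, so 2 is the smallest positive non-residue mod 59.

2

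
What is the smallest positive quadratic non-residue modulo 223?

3

(2/223) = +1, so 2 is a residue.
(3/223) = −1, so 3 is the smallest positive non-residue mod 223.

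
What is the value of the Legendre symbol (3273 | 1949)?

First reduce: 3273 ≡ 1324 (mod 1949).
Pull out 2^2: since 1949 ≡ 5 (mod 8), (2/1949) = -1, so (2/1949)^2 = +1.
Reciprocity: 331 ≡ 3 and 1949 ≡ 1 (mod 4), so (331/1949) = +(1949/331).
Reduce top mod 331: now compute (294/331).
Pull out 2: since 331 ≡ 3 (mod 8), (2/331) = -1.
Reciprocity: 147 ≡ 3 and 331 ≡ 3 (mod 4), so (147/331) = −(331/147).
Reduce top mod 147: now compute (37/147).
Reciprocity: 37 ≡ 1 and 147 ≡ 3 (mod 4), so (37/147) = +(147/37).
Reduce top mod 37: now compute (36/37).
Pull out 2^2: since 37 ≡ 5 (mod 8), (2/37) = -1, so (2/37)^2 = +1.
Reciprocity: 9 ≡ 1 and 37 ≡ 1 (mod 4), so (9/37) = +(37/9).
Reduce top mod 9: now compute (1/9).
Reached (1/9) = 1. Collecting the sign flips along the way, the symbol is +1.

1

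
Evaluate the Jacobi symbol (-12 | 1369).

First reduce: -12 ≡ 1357 (mod 1369).
Reciprocity: 1357 ≡ 1 and 1369 ≡ 1 (mod 4), so (1357/1369) = +(1369/1357).
Reduce top mod 1357: now compute (12/1357).
Pull out 2^2: since 1357 ≡ 5 (mod 8), (2/1357) = -1, so (2/1357)^2 = +1.
Reciprocity: 3 ≡ 3 and 1357 ≡ 1 (mod 4), so (3/1357) = +(1357/3).
Reduce top mod 3: now compute (1/3).
Reached (1/3) = 1. Collecting the sign flips along the way, the symbol is +1.

1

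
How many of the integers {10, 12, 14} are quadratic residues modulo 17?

(10/17) = -1 → non-residue.
(12/17) = -1 → non-residue.
(14/17) = -1 → non-residue.
Total quadratic residues among the 3: 0.

0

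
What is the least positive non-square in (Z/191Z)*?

7

(2/191) = +1, so 2 is a residue.
(3/191) = +1, so 3 is a residue.
(4/191) = +1, so 4 is a residue.
(5/191) = +1, so 5 is a residue.
(6/191) = +1, so 6 is a residue.
(7/191) = −1, so 7 is the smallest positive non-residue mod 191.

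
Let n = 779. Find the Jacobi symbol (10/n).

-1

Pull out 2: since 779 ≡ 3 (mod 8), (2/779) = -1.
Reciprocity: 5 ≡ 1 and 779 ≡ 3 (mod 4), so (5/779) = +(779/5).
Reduce top mod 5: now compute (4/5).
Pull out 2^2: since 5 ≡ 5 (mod 8), (2/5) = -1, so (2/5)^2 = +1.
Reached (1/5) = 1. Collecting the sign flips along the way, the symbol is -1.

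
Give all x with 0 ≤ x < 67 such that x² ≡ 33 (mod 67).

10, 57

Since 67 ≡ 3 (mod 4), a square root of 33 is 33^((67+1)/4) = 33^17 mod 67.
Repeated squaring: 33^2≡17, 33^4≡21, 33^8≡39, 33^16≡47 (mod 67).
33^17 = 33^(16+1) ≡ 10 (mod 67).
Check: 10² = 100 ≡ 33 (mod 67). The two roots are 10 and 57.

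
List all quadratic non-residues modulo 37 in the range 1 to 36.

2 5 6 8 13 14 15 17 18 19 20 22 23 24 29 31 32 35

Square k = 1,…,18 (k and 37−k give the same square):
1²=1, 2²=4, 3²=9, 4²=16, 5²=25, 6²=36, 7²≡12, 8²≡27, 9²≡7, 10²≡26, 11²≡10, 12²≡33, 13²≡21, 14²≡11, 15²≡3, 16²≡34, 17²≡30, 18²≡28 (mod 37).
The residues are {1, 3, 4, 7, 9, 10, 11, 12, 16, 21, 25, 26, 27, 28, 30, 33, 34, 36}; the non-residues are the remaining 18 nonzero classes.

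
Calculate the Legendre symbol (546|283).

First reduce: 546 ≡ 263 (mod 283).
Reciprocity: 263 ≡ 3 and 283 ≡ 3 (mod 4), so (263/283) = −(283/263).
Reduce top mod 263: now compute (20/263).
Pull out 2^2: since 263 ≡ 7 (mod 8), (2/263) = +1, so (2/263)^2 = +1.
Reciprocity: 5 ≡ 1 and 263 ≡ 3 (mod 4), so (5/263) = +(263/5).
Reduce top mod 5: now compute (3/5).
Reciprocity: 3 ≡ 3 and 5 ≡ 1 (mod 4), so (3/5) = +(5/3).
Reduce top mod 3: now compute (2/3).
Pull out 2: since 3 ≡ 3 (mod 8), (2/3) = -1.
Reached (1/3) = 1. Collecting the sign flips along the way, the symbol is +1.

1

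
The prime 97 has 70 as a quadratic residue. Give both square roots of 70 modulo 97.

97 ≡ 1 (mod 4), so we find a root by search.
Trying successive values, 19² = 361 ≡ 70 (mod 97). The other root is 97 − 19 = 78.

19, 78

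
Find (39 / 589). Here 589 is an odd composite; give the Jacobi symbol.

1

Reciprocity: 39 ≡ 3 and 589 ≡ 1 (mod 4), so (39/589) = +(589/39).
Reduce top mod 39: now compute (4/39).
Pull out 2^2: since 39 ≡ 7 (mod 8), (2/39) = +1, so (2/39)^2 = +1.
Reached (1/39) = 1. Collecting the sign flips along the way, the symbol is +1.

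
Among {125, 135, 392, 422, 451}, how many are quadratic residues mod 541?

(125/541) = +1 → QR.
(135/541) = +1 → QR.
(392/541) = -1 → non-residue.
(422/541) = -1 → non-residue.
(451/541) = -1 → non-residue.
Total quadratic residues among the 5: 2.

2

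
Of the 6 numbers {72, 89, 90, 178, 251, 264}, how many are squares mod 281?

(72/281) = +1 → QR.
(89/281) = -1 → non-residue.
(90/281) = +1 → QR.
(178/281) = -1 → non-residue.
(251/281) = -1 → non-residue.
(264/281) = +1 → QR.
Total quadratic residues among the 6: 3.

3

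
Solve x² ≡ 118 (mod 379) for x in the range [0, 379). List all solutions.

81, 298

Since 379 ≡ 3 (mod 4), a square root of 118 is 118^((379+1)/4) = 118^95 mod 379.
Repeated squaring: 118^2≡280, 118^4≡326, 118^8≡156, 118^16≡80, 118^32≡336, 118^64≡333 (mod 379).
118^95 = 118^(64+16+8+4+2+1) ≡ 81 (mod 379).
Check: 81² = 6561 ≡ 118 (mod 379). The two roots are 81 and 298.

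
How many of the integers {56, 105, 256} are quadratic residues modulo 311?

3

(56/311) = +1 → QR.
(105/311) = +1 → QR.
(256/311) = +1 → QR.
Total quadratic residues among the 3: 3.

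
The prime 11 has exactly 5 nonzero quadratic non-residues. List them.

Square k = 1,…,5 (k and 11−k give the same square):
1²=1, 2²=4, 3²=9, 4²≡5, 5²≡3 (mod 11).
The residues are {1, 3, 4, 5, 9}; the non-residues are the remaining 5 nonzero classes.

2,6,7,8,10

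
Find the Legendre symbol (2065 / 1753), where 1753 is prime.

First reduce: 2065 ≡ 312 (mod 1753).
Pull out 2^3: since 1753 ≡ 1 (mod 8), (2/1753) = +1, so (2/1753)^3 = +1.
Reciprocity: 39 ≡ 3 and 1753 ≡ 1 (mod 4), so (39/1753) = +(1753/39).
Reduce top mod 39: now compute (37/39).
Reciprocity: 37 ≡ 1 and 39 ≡ 3 (mod 4), so (37/39) = +(39/37).
Reduce top mod 37: now compute (2/37).
Pull out 2: since 37 ≡ 5 (mod 8), (2/37) = -1.
Reached (1/37) = 1. Collecting the sign flips along the way, the symbol is -1.

-1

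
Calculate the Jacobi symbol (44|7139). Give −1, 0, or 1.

0

Pull out 2^2: since 7139 ≡ 3 (mod 8), (2/7139) = -1, so (2/7139)^2 = +1.
Reciprocity: 11 ≡ 3 and 7139 ≡ 3 (mod 4), so (11/7139) = −(7139/11).
Reduce top mod 11: now compute (0/11).
Top reduces to 0: gcd > 1, so the symbol is 0.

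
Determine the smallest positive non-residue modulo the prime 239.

7

(2/239) = +1, so 2 is a residue.
(3/239) = +1, so 3 is a residue.
(4/239) = +1, so 4 is a residue.
(5/239) = +1, so 5 is a residue.
(6/239) = +1, so 6 is a residue.
(7/239) = −1, so 7 is the smallest positive non-residue mod 239.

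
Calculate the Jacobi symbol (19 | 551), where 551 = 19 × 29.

Reciprocity: 19 ≡ 3 and 551 ≡ 3 (mod 4), so (19/551) = −(551/19).
Reduce top mod 19: now compute (0/19).
Top reduces to 0: gcd > 1, so the symbol is 0.

0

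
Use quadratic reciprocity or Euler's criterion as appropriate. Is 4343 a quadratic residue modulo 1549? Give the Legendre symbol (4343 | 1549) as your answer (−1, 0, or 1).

-1

First reduce: 4343 ≡ 1245 (mod 1549).
Reciprocity: 1245 ≡ 1 and 1549 ≡ 1 (mod 4), so (1245/1549) = +(1549/1245).
Reduce top mod 1245: now compute (304/1245).
Pull out 2^4: since 1245 ≡ 5 (mod 8), (2/1245) = -1, so (2/1245)^4 = +1.
Reciprocity: 19 ≡ 3 and 1245 ≡ 1 (mod 4), so (19/1245) = +(1245/19).
Reduce top mod 19: now compute (10/19).
Pull out 2: since 19 ≡ 3 (mod 8), (2/19) = -1.
Reciprocity: 5 ≡ 1 and 19 ≡ 3 (mod 4), so (5/19) = +(19/5).
Reduce top mod 5: now compute (4/5).
Pull out 2^2: since 5 ≡ 5 (mod 8), (2/5) = -1, so (2/5)^2 = +1.
Reached (1/5) = 1. Collecting the sign flips along the way, the symbol is -1.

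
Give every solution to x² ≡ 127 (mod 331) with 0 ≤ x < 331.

Since 331 ≡ 3 (mod 4), a square root of 127 is 127^((331+1)/4) = 127^83 mod 331.
Repeated squaring: 127^2≡241, 127^4≡156, 127^8≡173, 127^16≡139, 127^32≡123, 127^64≡234 (mod 331).
127^83 = 127^(64+16+2+1) ≡ 69 (mod 331).
Check: 69² = 4761 ≡ 127 (mod 331). The two roots are 69 and 262.

69, 262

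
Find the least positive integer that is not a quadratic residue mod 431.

7

(2/431) = +1, so 2 is a residue.
(3/431) = +1, so 3 is a residue.
(4/431) = +1, so 4 is a residue.
(5/431) = +1, so 5 is a residue.
(6/431) = +1, so 6 is a residue.
(7/431) = −1, so 7 is the smallest positive non-residue mod 431.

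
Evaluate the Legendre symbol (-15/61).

Euler's criterion: (-15/61) ≡ 46^30 (mod 61).
46^2 ≡ 42 (mod 61)
46^4 ≡ 56 (mod 61)
46^8 ≡ 25 (mod 61)
46^16 ≡ 15 (mod 61)
46^30 = 46^(16+8+4+2) ≡ 1 (mod 61).
Result is 1, so (-15/61) = 1.

1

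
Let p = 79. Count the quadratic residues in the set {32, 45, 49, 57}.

(32/79) = +1 → QR.
(45/79) = +1 → QR.
(49/79) = +1 → QR.
(57/79) = -1 → non-residue.
Total quadratic residues among the 4: 3.

3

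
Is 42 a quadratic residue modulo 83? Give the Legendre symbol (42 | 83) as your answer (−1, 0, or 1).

Pull out 2: since 83 ≡ 3 (mod 8), (2/83) = -1.
Reciprocity: 21 ≡ 1 and 83 ≡ 3 (mod 4), so (21/83) = +(83/21).
Reduce top mod 21: now compute (20/21).
Pull out 2^2: since 21 ≡ 5 (mod 8), (2/21) = -1, so (2/21)^2 = +1.
Reciprocity: 5 ≡ 1 and 21 ≡ 1 (mod 4), so (5/21) = +(21/5).
Reduce top mod 5: now compute (1/5).
Reached (1/5) = 1. Collecting the sign flips along the way, the symbol is -1.

-1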